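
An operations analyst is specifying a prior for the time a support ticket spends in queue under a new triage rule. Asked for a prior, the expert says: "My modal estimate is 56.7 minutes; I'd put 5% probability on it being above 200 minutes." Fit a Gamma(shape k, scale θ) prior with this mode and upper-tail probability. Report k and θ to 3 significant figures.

k ≈ 2.62, θ ≈ 34.9

Gamma(k,θ) with k>1 has mode (k−1)θ, so θ = 56.7/(k−1).
Need P(X < 200) = 0.95 with θ tied to k this way. Start at k = 2, θ = 56.7: P(X<200) ≈ 0.867.
Too low — raise k to concentrate. Iterating converges to k ≈ 2.62.
Then θ = 56.7/(2.62−1) ≈ 34.9.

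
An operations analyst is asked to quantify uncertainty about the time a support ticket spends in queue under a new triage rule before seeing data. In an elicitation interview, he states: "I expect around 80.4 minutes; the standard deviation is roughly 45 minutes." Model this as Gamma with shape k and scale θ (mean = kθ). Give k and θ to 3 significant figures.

For Gamma(k, scale θ): mean = kθ, variance = kθ², so CV = 1/√k.
CV = SD/mean = 45/80.4 = 0.5597, hence k = 1/CV² = 3.19.
Then θ = mean/k = 80.4/3.19 = 25.2.

k ≈ 3.19, θ ≈ 25.2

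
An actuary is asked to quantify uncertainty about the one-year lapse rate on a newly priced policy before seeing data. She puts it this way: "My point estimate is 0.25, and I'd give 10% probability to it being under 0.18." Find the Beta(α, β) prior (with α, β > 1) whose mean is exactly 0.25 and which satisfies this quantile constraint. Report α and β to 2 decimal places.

With mean 0.25 fixed, write α = 0.25s, β = 0.75s where s = α+β.
Need P(θ < 0.18) = 0.1 under Beta(0.25s, 0.75s). Normal approximation: (q−m)/√(m(1−m)/s) ≈ z_{0.1} = -1.28, so s ≈ 0.25·0.75·(-1.28)²/(0.18−0.25)² = 62.8.
At s = 62.8: P(θ<0.18) ≈ 0.092. Adjusting to match 0.1 gives s ≈ 58.90.
So α = 0.25·58.90 ≈ 14.73, β = 0.75·58.90 ≈ 44.18.

α ≈ 14.73, β ≈ 44.18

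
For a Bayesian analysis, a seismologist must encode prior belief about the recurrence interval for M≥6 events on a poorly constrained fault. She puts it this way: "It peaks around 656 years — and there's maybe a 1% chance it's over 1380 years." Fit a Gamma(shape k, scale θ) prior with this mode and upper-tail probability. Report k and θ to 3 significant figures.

k ≈ 9.8, θ ≈ 74.6

Gamma(k,θ) with k>1 has mode (k−1)θ, so θ = 656/(k−1).
Need P(X < 1380) = 0.99 with θ tied to k this way. Start at k = 2, θ = 656: P(X<1380) ≈ 0.621.
Too low — raise k to concentrate. Iterating converges to k ≈ 9.8.
Then θ = 656/(9.8−1) ≈ 74.6.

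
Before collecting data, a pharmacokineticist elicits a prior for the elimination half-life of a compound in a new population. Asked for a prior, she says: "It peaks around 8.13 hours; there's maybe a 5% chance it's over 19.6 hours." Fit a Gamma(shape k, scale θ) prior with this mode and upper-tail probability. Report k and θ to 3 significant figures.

Gamma(k,θ) with k>1 has mode (k−1)θ, so θ = 8.13/(k−1).
Need P(X < 19.6) = 0.95 with θ tied to k this way. Start at k = 2, θ = 8.13: P(X<19.6) ≈ 0.694.
Too low — raise k to concentrate. Iterating converges to k ≈ 4.52.
Then θ = 8.13/(4.52−1) ≈ 2.31.

k ≈ 4.52, θ ≈ 2.31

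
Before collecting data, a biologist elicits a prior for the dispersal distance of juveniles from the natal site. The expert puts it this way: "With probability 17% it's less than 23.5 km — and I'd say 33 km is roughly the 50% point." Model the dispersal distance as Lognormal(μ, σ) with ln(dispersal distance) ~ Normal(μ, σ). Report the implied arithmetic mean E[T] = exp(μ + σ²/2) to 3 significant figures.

If T ~ Lognormal(μ,σ) then ln T ~ Normal(μ,σ), so the p-quantile of ln T is μ + z_p·σ.
ln(23.5) = 3.157 and ln(33) = 3.497; z_{0.17} = -0.9542, z_{0.5} = 0.
σ = (3.497 − 3.157)/(0 − (-0.9542)) = 0.356.
μ = 3.157 − (-0.9542)·0.356 = 3.497.
E[T] = exp(μ + σ²/2) = exp(3.497 + 0.0633) = 35.2 km.

E[T] ≈ 35.2 km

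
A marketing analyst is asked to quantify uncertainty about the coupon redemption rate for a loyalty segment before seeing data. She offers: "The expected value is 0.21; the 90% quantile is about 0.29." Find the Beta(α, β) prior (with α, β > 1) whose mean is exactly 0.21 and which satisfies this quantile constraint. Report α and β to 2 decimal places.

α ≈ 9.42, β ≈ 35.42

With mean 0.21 fixed, write α = 0.21s, β = 0.79s where s = α+β.
Need P(θ < 0.29) = 0.9 under Beta(0.21s, 0.79s). Normal approximation: (q−m)/√(m(1−m)/s) ≈ z_{0.9} = 1.28, so s ≈ 0.21·0.79·(1.28)²/(0.29−0.21)² = 42.6.
At s = 42.6: P(θ<0.29) ≈ 0.895. Adjusting to match 0.9 gives s ≈ 44.83.
So α = 0.21·44.83 ≈ 9.42, β = 0.79·44.83 ≈ 35.42.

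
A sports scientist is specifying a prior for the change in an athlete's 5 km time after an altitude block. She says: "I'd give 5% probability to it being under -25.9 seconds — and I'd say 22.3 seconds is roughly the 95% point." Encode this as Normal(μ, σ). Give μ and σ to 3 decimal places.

μ = -1.800, σ = 14.652

The p-quantile of Normal(μ,σ) is μ + z_p·σ, with z_{0.05} = -1.645 and z_{0.95} = 1.645.
Eliminate σ: μ = (z₂·x₁ − z₁·x₂)/(z₂ − z₁) = (1.645·-25.9 − (-1.645)·22.3)/3.29 = -1.800.
Then σ = (x₂ − x₁)/(z₂ − z₁) = (22.3 − -25.9)/3.29 = 14.652.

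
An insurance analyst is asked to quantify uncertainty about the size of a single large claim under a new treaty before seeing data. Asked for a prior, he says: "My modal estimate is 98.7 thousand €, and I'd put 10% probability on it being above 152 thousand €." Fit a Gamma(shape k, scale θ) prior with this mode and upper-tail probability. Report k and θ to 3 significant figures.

k ≈ 11, θ ≈ 9.85

Gamma(k,θ) with k>1 has mode (k−1)θ, so θ = 98.7/(k−1).
Need P(X < 152) = 0.9 with θ tied to k this way. Start at k = 2, θ = 98.7: P(X<152) ≈ 0.455.
Too low — raise k to concentrate. Iterating converges to k ≈ 11.
Then θ = 98.7/(11−1) ≈ 9.85.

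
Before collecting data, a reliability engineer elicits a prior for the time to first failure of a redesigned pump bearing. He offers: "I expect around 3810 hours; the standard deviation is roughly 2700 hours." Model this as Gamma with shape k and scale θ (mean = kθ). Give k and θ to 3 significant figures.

k ≈ 1.99, θ ≈ 1910

For Gamma(k, scale θ): mean = kθ, variance = kθ², so CV = 1/√k.
CV = SD/mean = 2700/3810 = 0.7087, hence k = 1/CV² = 1.99.
Then θ = mean/k = 3810/1.99 = 1910.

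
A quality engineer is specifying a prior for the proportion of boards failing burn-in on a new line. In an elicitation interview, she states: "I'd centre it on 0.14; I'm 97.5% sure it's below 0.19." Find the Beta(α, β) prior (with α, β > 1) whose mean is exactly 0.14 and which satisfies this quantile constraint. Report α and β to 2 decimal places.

α ≈ 29.32, β ≈ 180.13

With mean 0.14 fixed, write α = 0.14s, β = 0.86s where s = α+β.
Need P(θ < 0.19) = 0.975 under Beta(0.14s, 0.86s). Normal approximation: (q−m)/√(m(1−m)/s) ≈ z_{0.975} = 1.96, so s ≈ 0.14·0.86·(1.96)²/(0.19−0.14)² = 185.0.
At s = 185.0: P(θ<0.19) ≈ 0.968. Adjusting to match 0.975 gives s ≈ 209.46.
So α = 0.14·209.46 ≈ 29.32, β = 0.86·209.46 ≈ 180.13.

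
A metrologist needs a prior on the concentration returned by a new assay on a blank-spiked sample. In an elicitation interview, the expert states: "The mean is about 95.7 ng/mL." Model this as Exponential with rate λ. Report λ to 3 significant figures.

λ ≈ 0.0104

Exponential mean = 1/λ, so λ = 1/95.7 = 0.0104.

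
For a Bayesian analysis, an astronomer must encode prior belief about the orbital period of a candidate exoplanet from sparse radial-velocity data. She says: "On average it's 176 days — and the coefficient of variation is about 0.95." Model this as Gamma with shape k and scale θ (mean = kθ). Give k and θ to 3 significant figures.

k ≈ 1.11, θ ≈ 159

For Gamma(k, scale θ): mean = kθ, variance = kθ², so CV = 1/√k.
CV = 0.95, hence k = 1/CV² = 1.11.
Then θ = mean/k = 176/1.11 = 159.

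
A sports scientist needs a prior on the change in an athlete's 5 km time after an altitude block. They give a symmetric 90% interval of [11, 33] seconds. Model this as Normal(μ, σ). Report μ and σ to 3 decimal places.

μ = 22.000, σ = 6.688

A symmetric 90% interval runs μ ± z·σ with z = 1.645.
Half-width = 11, so σ = 11/1.645 = 6.688.
μ is the interval midpoint, 22.000.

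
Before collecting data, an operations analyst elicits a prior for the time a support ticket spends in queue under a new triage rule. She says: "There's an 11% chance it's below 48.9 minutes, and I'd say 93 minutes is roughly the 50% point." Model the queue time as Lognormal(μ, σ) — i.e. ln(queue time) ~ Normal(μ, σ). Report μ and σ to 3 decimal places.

μ ≈ 4.533, σ ≈ 0.524

If T ~ Lognormal(μ,σ) then ln T ~ Normal(μ,σ), so the p-quantile of ln T is μ + z_p·σ.
ln(48.9) = 3.89 and ln(93) = 4.533; z_{0.11} = -1.227, z_{0.5} = 0.
σ = (4.533 − 3.89)/(0 − (-1.227)) = 0.524.
μ = 3.89 − (-1.227)·0.524 = 4.533.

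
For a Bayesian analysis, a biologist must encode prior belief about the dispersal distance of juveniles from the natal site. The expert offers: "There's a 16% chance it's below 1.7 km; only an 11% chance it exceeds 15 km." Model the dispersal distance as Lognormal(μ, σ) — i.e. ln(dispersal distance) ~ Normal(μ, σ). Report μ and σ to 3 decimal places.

μ ≈ 1.506, σ ≈ 0.980

If T ~ Lognormal(μ,σ) then ln T ~ Normal(μ,σ), so the p-quantile of ln T is μ + z_p·σ.
ln(1.7) = 0.5306 and ln(15) = 2.708; z_{0.16} = -0.9945, z_{0.89} = 1.227.
σ = (2.708 − 0.5306)/(1.227 − (-0.9945)) = 0.980.
μ = 0.5306 − (-0.9945)·0.980 = 1.506.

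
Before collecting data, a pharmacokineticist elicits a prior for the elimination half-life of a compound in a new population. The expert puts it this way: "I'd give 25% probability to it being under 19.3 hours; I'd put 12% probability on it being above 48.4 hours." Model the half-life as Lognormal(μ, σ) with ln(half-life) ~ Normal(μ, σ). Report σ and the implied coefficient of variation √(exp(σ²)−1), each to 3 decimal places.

σ ≈ 0.497, CV ≈ 0.529

If T ~ Lognormal(μ,σ) then ln T ~ Normal(μ,σ), so the p-quantile of ln T is μ + z_p·σ.
ln(19.3) = 2.96 and ln(48.4) = 3.879; z_{0.25} = -0.6745, z_{0.88} = 1.175.
σ = (3.879 − 2.96)/(1.175 − (-0.6745)) = 0.497.
μ = 2.96 − (-0.6745)·0.497 = 3.295.
CV = √(exp(σ²)−1) = √(exp(0.2471)−1) = 0.529.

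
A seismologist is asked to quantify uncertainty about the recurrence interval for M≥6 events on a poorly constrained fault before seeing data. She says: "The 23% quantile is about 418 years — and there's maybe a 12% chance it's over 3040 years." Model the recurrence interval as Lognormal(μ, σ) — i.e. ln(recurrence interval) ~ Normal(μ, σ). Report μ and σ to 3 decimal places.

If T ~ Lognormal(μ,σ) then ln T ~ Normal(μ,σ), so the p-quantile of ln T is μ + z_p·σ.
ln(418) = 6.035 and ln(3040) = 8.02; z_{0.23} = -0.7388, z_{0.88} = 1.175.
σ = (8.02 − 6.035)/(1.175 − (-0.7388)) = 1.037.
μ = 6.035 − (-0.7388)·1.037 = 6.801.

μ ≈ 6.801, σ ≈ 1.037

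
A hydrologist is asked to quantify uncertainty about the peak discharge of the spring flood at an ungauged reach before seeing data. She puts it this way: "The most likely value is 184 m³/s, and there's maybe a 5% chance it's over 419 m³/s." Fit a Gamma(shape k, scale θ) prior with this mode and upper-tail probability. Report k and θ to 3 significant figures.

Gamma(k,θ) with k>1 has mode (k−1)θ, so θ = 184/(k−1).
Need P(X < 419) = 0.95 with θ tied to k this way. Start at k = 2, θ = 184: P(X<419) ≈ 0.664.
Too low — raise k to concentrate. Iterating converges to k ≈ 5.05.
Then θ = 184/(5.05−1) ≈ 45.4.

k ≈ 5.05, θ ≈ 45.4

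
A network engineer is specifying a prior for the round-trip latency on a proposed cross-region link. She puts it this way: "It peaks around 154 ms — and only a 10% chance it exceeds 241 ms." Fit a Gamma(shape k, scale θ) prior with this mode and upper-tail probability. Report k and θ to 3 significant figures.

k ≈ 10.3, θ ≈ 16.5

Gamma(k,θ) with k>1 has mode (k−1)θ, so θ = 154/(k−1).
Need P(X < 241) = 0.9 with θ tied to k this way. Start at k = 2, θ = 154: P(X<241) ≈ 0.464.
Too low — raise k to concentrate. Iterating converges to k ≈ 10.3.
Then θ = 154/(10.3−1) ≈ 16.5.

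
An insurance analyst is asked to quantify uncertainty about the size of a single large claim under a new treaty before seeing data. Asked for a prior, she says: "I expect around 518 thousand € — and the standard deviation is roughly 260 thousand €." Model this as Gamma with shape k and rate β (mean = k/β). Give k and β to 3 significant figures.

k ≈ 3.97, β ≈ 0.00766

For Gamma(k, rate β): mean = k/β, variance = k/β², so CV = 1/√k.
CV = SD/mean = 260/518 = 0.5019, hence k = 1/CV² = 3.97.
Then β = k/mean = 3.97/518 = 0.00766.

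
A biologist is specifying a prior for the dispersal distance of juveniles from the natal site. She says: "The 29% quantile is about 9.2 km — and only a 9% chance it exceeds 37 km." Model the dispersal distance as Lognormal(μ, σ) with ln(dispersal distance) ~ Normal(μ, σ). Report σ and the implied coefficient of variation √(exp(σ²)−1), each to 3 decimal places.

If T ~ Lognormal(μ,σ) then ln T ~ Normal(μ,σ), so the p-quantile of ln T is μ + z_p·σ.
ln(9.2) = 2.219 and ln(37) = 3.611; z_{0.29} = -0.5534, z_{0.91} = 1.341.
σ = (3.611 − 2.219)/(1.341 − (-0.5534)) = 0.735.
μ = 2.219 − (-0.5534)·0.735 = 2.626.
CV = √(exp(σ²)−1) = √(exp(0.5399)−1) = 0.846.

σ ≈ 0.735, CV ≈ 0.846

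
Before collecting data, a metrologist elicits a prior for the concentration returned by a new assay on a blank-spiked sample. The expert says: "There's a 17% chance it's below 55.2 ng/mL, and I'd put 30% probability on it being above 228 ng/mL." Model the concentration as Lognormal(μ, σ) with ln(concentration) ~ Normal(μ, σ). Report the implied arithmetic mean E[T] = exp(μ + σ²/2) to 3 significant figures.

If T ~ Lognormal(μ,σ) then ln T ~ Normal(μ,σ), so the p-quantile of ln T is μ + z_p·σ.
ln(55.2) = 4.011 and ln(228) = 5.429; z_{0.17} = -0.9542, z_{0.7} = 0.5244.
σ = (5.429 − 4.011)/(0.5244 − (-0.9542)) = 0.959.
μ = 4.011 − (-0.9542)·0.959 = 4.926.
E[T] = exp(μ + σ²/2) = exp(4.926 + 0.4601) = 218 ng/mL.

E[T] ≈ 218 ng/mL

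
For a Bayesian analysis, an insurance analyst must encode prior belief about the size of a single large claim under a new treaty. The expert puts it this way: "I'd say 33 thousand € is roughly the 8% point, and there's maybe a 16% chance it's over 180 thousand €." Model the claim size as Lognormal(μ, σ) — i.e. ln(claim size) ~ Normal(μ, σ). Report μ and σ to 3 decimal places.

If T ~ Lognormal(μ,σ) then ln T ~ Normal(μ,σ), so the p-quantile of ln T is μ + z_p·σ.
ln(33) = 3.497 and ln(180) = 5.193; z_{0.08} = -1.405, z_{0.84} = 0.9945.
σ = (5.193 − 3.497)/(0.9945 − (-1.405)) = 0.707.
μ = 3.497 − (-1.405)·0.707 = 4.490.

μ ≈ 4.490, σ ≈ 0.707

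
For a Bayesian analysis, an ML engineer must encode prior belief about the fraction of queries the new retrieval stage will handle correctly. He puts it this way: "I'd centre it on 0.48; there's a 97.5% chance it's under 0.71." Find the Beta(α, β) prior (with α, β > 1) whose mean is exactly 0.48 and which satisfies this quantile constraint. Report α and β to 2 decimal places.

α ≈ 8.15, β ≈ 8.82

With mean 0.48 fixed, write α = 0.48s, β = 0.52s where s = α+β.
Need P(θ < 0.71) = 0.975 under Beta(0.48s, 0.52s). Normal approximation: (q−m)/√(m(1−m)/s) ≈ z_{0.975} = 1.96, so s ≈ 0.48·0.52·(1.96)²/(0.71−0.48)² = 18.1.
At s = 18.1: P(θ<0.71) ≈ 0.979. Adjusting to match 0.975 gives s ≈ 16.97.
So α = 0.48·16.97 ≈ 8.15, β = 0.52·16.97 ≈ 8.82.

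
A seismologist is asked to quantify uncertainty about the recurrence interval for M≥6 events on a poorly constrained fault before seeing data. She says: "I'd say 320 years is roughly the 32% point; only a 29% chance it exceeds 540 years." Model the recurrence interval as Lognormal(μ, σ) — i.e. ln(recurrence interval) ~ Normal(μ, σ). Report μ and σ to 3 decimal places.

μ ≈ 6.008, σ ≈ 0.512

If T ~ Lognormal(μ,σ) then ln T ~ Normal(μ,σ), so the p-quantile of ln T is μ + z_p·σ.
ln(320) = 5.768 and ln(540) = 6.292; z_{0.32} = -0.4677, z_{0.71} = 0.5534.
σ = (6.292 − 5.768)/(0.5534 − (-0.4677)) = 0.512.
μ = 5.768 − (-0.4677)·0.512 = 6.008.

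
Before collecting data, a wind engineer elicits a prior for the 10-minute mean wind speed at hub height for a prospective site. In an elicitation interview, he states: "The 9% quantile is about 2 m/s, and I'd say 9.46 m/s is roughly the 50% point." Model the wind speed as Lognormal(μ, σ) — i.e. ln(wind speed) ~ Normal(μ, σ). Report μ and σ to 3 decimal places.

μ ≈ 2.247, σ ≈ 1.159

If T ~ Lognormal(μ,σ) then ln T ~ Normal(μ,σ), so the p-quantile of ln T is μ + z_p·σ.
ln(2) = 0.6931 and ln(9.46) = 2.247; z_{0.09} = -1.341, z_{0.5} = 0.
σ = (2.247 − 0.6931)/(0 − (-1.341)) = 1.159.
μ = 0.6931 − (-1.341)·1.159 = 2.247.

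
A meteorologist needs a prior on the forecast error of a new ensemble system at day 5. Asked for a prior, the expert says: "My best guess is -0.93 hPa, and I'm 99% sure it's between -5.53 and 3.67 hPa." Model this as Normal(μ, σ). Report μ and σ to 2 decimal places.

μ = -0.93, σ = 1.79

A symmetric 99% interval runs μ ± z·σ with z = 2.576.
Half-width = 4.6, so σ = 4.6/2.576 = 1.79.
μ is the stated best guess, -0.93.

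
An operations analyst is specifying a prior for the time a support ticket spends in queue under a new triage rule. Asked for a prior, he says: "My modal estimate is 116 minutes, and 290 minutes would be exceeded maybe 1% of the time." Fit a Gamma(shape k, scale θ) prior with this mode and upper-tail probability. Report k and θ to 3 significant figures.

k ≈ 6.59, θ ≈ 20.7

Gamma(k,θ) with k>1 has mode (k−1)θ, so θ = 116/(k−1).
Need P(X < 290) = 0.99 with θ tied to k this way. Start at k = 2, θ = 116: P(X<290) ≈ 0.713.
Too low — raise k to concentrate. Iterating converges to k ≈ 6.59.
Then θ = 116/(6.59−1) ≈ 20.7.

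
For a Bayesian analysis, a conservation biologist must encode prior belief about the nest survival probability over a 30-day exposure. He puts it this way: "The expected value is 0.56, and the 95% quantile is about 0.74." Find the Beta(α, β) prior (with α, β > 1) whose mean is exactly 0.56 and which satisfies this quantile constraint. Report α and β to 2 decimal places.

α ≈ 10.55, β ≈ 8.29

With mean 0.56 fixed, write α = 0.56s, β = 0.44s where s = α+β.
Need P(θ < 0.74) = 0.95 under Beta(0.56s, 0.44s). Normal approximation: (q−m)/√(m(1−m)/s) ≈ z_{0.95} = 1.64, so s ≈ 0.56·0.44·(1.64)²/(0.74−0.56)² = 20.6.
At s = 20.6: P(θ<0.74) ≈ 0.958. Adjusting to match 0.95 gives s ≈ 18.84.
So α = 0.56·18.84 ≈ 10.55, β = 0.44·18.84 ≈ 8.29.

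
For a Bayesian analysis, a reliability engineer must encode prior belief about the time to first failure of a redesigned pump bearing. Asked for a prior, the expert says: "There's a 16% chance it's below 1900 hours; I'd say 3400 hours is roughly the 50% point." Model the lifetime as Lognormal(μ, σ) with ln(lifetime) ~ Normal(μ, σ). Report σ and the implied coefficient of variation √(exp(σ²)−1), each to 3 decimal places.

If T ~ Lognormal(μ,σ) then ln T ~ Normal(μ,σ), so the p-quantile of ln T is μ + z_p·σ.
ln(1900) = 7.55 and ln(3400) = 8.132; z_{0.16} = -0.9945, z_{0.5} = 0.
σ = (8.132 − 7.55)/(0 − (-0.9945)) = 0.585.
μ = 7.55 − (-0.9945)·0.585 = 8.132.
CV = √(exp(σ²)−1) = √(exp(0.3424)−1) = 0.639.

σ ≈ 0.585, CV ≈ 0.639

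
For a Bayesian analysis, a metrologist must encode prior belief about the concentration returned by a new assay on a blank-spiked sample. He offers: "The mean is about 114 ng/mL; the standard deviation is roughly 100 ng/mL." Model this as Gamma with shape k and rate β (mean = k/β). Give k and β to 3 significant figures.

For Gamma(k, rate β): mean = k/β, variance = k/β², so CV = 1/√k.
CV = SD/mean = 100/114 = 0.8772, hence k = 1/CV² = 1.3.
Then β = k/mean = 1.3/114 = 0.0114.

k ≈ 1.3, β ≈ 0.0114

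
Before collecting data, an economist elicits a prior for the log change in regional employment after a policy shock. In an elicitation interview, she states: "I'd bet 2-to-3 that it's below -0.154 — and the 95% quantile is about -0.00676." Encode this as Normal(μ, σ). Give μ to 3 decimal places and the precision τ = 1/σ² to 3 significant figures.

The p-quantile of Normal(μ,σ) is μ + z_p·σ, with z_{0.4} = -0.2533 and z_{0.95} = 1.645.
Eliminate σ: μ = (z₂·x₁ − z₁·x₂)/(z₂ − z₁) = (1.645·-0.154 − (-0.2533)·-0.00676)/1.898 = -0.134.
Then σ = (x₂ − x₁)/(z₂ − z₁) = (-0.00676 − -0.154)/1.898 = 0.078.
Precision τ = 1/σ² = 1/0.07757² = 166.

μ = -0.134, τ = 166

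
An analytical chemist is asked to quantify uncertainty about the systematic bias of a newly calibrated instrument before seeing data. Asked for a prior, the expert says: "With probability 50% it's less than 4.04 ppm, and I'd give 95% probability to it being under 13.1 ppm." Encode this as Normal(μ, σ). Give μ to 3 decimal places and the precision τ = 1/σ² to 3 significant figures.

μ = 4.040, τ = 0.033

The p-quantile of Normal(μ,σ) is μ + z_p·σ, with z_{0.5} = 0 and z_{0.95} = 1.645.
Eliminate σ: μ = (z₂·x₁ − z₁·x₂)/(z₂ − z₁) = (1.645·4.04 − (0)·13.1)/1.645 = 4.040.
Then σ = (x₂ − x₁)/(z₂ − z₁) = (13.1 − 4.04)/1.645 = 5.508.
Precision τ = 1/σ² = 1/5.508² = 0.033.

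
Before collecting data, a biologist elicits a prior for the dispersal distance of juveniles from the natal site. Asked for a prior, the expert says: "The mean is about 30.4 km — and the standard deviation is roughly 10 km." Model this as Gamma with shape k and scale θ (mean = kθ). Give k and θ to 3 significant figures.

For Gamma(k, scale θ): mean = kθ, variance = kθ², so CV = 1/√k.
CV = SD/mean = 10/30.4 = 0.3289, hence k = 1/CV² = 9.24.
Then θ = mean/k = 30.4/9.24 = 3.29.

k ≈ 9.24, θ ≈ 3.29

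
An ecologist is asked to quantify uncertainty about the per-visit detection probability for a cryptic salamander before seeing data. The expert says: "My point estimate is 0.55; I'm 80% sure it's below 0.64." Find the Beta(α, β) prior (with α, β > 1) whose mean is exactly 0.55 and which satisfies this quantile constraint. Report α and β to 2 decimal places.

α ≈ 12.08, β ≈ 9.88

With mean 0.55 fixed, write α = 0.55s, β = 0.45s where s = α+β.
Need P(θ < 0.64) = 0.8 under Beta(0.55s, 0.45s). Normal approximation: (q−m)/√(m(1−m)/s) ≈ z_{0.8} = 0.842, so s ≈ 0.55·0.45·(0.842)²/(0.64−0.55)² = 21.6.
At s = 21.6: P(θ<0.64) ≈ 0.798. Adjusting to match 0.8 gives s ≈ 21.97.
So α = 0.55·21.97 ≈ 12.08, β = 0.45·21.97 ≈ 9.88.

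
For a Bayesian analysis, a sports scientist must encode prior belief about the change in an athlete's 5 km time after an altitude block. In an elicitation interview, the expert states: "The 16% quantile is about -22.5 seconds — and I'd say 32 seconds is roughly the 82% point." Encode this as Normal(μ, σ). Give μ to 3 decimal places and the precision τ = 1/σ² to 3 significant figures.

The p-quantile of Normal(μ,σ) is μ + z_p·σ, with z_{0.16} = -0.9945 and z_{0.82} = 0.9154.
Eliminate σ: μ = (z₂·x₁ − z₁·x₂)/(z₂ − z₁) = (0.9154·-22.5 − (-0.9945)·32)/1.91 = 5.879.
Then σ = (x₂ − x₁)/(z₂ − z₁) = (32 − -22.5)/1.91 = 28.537.
Precision τ = 1/σ² = 1/28.54² = 0.00123.

μ = 5.879, τ = 0.00123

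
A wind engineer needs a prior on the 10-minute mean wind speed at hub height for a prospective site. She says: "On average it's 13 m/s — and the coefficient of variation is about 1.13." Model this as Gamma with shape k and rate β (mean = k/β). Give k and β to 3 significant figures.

For Gamma(k, rate β): mean = k/β, variance = k/β², so CV = 1/√k.
CV = 1.13, hence k = 1/CV² = 0.783.
Then β = k/mean = 0.783/13 = 0.0602.

k ≈ 0.783, β ≈ 0.0602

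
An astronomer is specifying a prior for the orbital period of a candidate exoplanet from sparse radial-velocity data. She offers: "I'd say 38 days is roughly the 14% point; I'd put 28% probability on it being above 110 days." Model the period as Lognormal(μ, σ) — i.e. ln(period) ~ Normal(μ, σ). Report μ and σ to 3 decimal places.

If T ~ Lognormal(μ,σ) then ln T ~ Normal(μ,σ), so the p-quantile of ln T is μ + z_p·σ.
ln(38) = 3.638 and ln(110) = 4.7; z_{0.14} = -1.08, z_{0.72} = 0.5828.
σ = (4.7 − 3.638)/(0.5828 − (-1.08)) = 0.639.
μ = 3.638 − (-1.08)·0.639 = 4.328.

μ ≈ 4.328, σ ≈ 0.639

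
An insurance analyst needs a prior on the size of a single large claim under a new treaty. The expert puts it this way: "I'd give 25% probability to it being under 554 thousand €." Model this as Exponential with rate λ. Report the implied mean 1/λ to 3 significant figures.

mean ≈ 1930 thousand €

P(T < 554.0) = 1 − e^(−λ·554.0) = 0.25, so λ = −ln(1−0.25)/554.0 = −ln(0.75)/554.0 = 0.000519.
Mean = 1/λ = 1930 thousand €.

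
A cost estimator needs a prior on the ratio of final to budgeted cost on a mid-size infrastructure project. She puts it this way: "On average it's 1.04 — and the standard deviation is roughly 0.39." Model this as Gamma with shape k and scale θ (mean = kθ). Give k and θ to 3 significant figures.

For Gamma(k, scale θ): mean = kθ, variance = kθ², so CV = 1/√k.
CV = SD/mean = 0.39/1.04 = 0.375, hence k = 1/CV² = 7.11.
Then θ = mean/k = 1.04/7.11 = 0.146.

k ≈ 7.11, θ ≈ 0.146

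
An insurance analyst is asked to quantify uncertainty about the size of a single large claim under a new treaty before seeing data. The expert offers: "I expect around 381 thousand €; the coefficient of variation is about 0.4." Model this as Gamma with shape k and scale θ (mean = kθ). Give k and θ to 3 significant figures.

k ≈ 6.25, θ ≈ 61

For Gamma(k, scale θ): mean = kθ, variance = kθ², so CV = 1/√k.
CV = 0.4, hence k = 1/CV² = 6.25.
Then θ = mean/k = 381/6.25 = 61.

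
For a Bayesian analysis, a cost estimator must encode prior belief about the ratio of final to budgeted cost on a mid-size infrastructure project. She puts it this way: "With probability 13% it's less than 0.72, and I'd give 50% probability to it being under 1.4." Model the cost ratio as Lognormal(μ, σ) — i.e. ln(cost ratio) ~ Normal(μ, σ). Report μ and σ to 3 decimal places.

If T ~ Lognormal(μ,σ) then ln T ~ Normal(μ,σ), so the p-quantile of ln T is μ + z_p·σ.
ln(0.72) = -0.3285 and ln(1.4) = 0.3365; z_{0.13} = -1.126, z_{0.5} = 0.
σ = (0.3365 − -0.3285)/(0 − (-1.126)) = 0.590.
μ = -0.3285 − (-1.126)·0.590 = 0.336.

μ ≈ 0.336, σ ≈ 0.590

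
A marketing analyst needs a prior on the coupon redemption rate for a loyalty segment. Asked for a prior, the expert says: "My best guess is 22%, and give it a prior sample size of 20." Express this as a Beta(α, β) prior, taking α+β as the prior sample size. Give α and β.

Under the effective-sample-size interpretation, Beta(α, β) has prior mean α/(α+β) and prior sample size α+β.
So α+β = 20 and α/(α+β) = 0.22, giving α = 0.22·20 = 4.4 and β = 20 − 4.4 = 15.6.

α = 4.4, β = 15.6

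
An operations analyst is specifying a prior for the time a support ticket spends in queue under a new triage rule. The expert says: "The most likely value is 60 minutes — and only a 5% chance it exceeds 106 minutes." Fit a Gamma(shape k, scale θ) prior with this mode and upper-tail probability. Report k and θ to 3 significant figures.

k ≈ 9.61, θ ≈ 6.97

Gamma(k,θ) with k>1 has mode (k−1)θ, so θ = 60/(k−1).
Need P(X < 106) = 0.95 with θ tied to k this way. Start at k = 2, θ = 60: P(X<106) ≈ 0.527.
Too low — raise k to concentrate. Iterating converges to k ≈ 9.61.
Then θ = 60/(9.61−1) ≈ 6.97.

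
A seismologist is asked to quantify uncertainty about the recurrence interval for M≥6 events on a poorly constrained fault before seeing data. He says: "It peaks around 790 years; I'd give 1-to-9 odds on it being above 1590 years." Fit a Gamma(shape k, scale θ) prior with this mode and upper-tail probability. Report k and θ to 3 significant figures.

Gamma(k,θ) with k>1 has mode (k−1)θ, so θ = 790/(k−1).
Need P(X < 1590) = 0.9 with θ tied to k this way. Start at k = 2, θ = 790: P(X<1590) ≈ 0.597.
Too low — raise k to concentrate. Iterating converges to k ≈ 4.92.
Then θ = 790/(4.92−1) ≈ 202.

k ≈ 4.92, θ ≈ 202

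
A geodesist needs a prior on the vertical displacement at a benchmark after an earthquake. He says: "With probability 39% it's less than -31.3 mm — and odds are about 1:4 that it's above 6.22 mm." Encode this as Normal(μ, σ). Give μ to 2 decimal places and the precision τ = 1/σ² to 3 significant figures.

For Normal(μ,σ), the p-quantile is μ + z_p·σ. Here z_{0.39} = -0.2793, z_{0.8} = 0.8416.
So -31.3 = μ − 0.2793σ and 6.22 = μ + 0.8416σ.
Subtracting: σ = (6.22 − -31.3)/(0.8416 − (-0.2793)) = 33.47.
Then μ = -31.3 − (-0.2793)·33.47 = -21.95.
Precision τ = 1/σ² = 1/33.47² = 0.000893.

μ = -21.95, τ = 0.000893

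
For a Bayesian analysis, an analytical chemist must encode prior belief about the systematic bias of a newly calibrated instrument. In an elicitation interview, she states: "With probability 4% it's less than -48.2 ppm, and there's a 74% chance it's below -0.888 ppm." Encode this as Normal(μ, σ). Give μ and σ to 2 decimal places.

The p-quantile of Normal(μ,σ) is μ + z_p·σ, with z_{0.04} = -1.751 and z_{0.74} = 0.6433.
Eliminate σ: μ = (z₂·x₁ − z₁·x₂)/(z₂ − z₁) = (0.6433·-48.2 − (-1.751)·-0.888)/2.394 = -13.60.
Then σ = (x₂ − x₁)/(z₂ − z₁) = (-0.888 − -48.2)/2.394 = 19.76.

μ = -13.60, σ = 19.76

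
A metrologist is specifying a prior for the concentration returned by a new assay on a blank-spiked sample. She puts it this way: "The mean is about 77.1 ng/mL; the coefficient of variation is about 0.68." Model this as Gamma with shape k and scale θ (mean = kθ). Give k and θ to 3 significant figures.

k ≈ 2.16, θ ≈ 35.7

For Gamma(k, scale θ): mean = kθ, variance = kθ², so CV = 1/√k.
CV = 0.68, hence k = 1/CV² = 2.16.
Then θ = mean/k = 77.1/2.16 = 35.7.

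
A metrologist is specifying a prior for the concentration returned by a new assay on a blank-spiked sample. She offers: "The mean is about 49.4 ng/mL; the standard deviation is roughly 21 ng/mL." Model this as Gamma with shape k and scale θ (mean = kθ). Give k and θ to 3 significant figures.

k ≈ 5.53, θ ≈ 8.93

For Gamma(k, scale θ): mean = kθ, variance = kθ², so CV = 1/√k.
CV = SD/mean = 21/49.4 = 0.4251, hence k = 1/CV² = 5.53.
Then θ = mean/k = 49.4/5.53 = 8.93.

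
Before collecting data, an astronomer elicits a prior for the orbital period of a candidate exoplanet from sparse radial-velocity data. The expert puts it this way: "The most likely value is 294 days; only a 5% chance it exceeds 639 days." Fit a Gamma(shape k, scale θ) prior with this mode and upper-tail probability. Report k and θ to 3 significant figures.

Gamma(k,θ) with k>1 has mode (k−1)θ, so θ = 294/(k−1).
Need P(X < 639) = 0.95 with θ tied to k this way. Start at k = 2, θ = 294: P(X<639) ≈ 0.639.
Too low — raise k to concentrate. Iterating converges to k ≈ 5.57.
Then θ = 294/(5.57−1) ≈ 64.3.

k ≈ 5.57, θ ≈ 64.3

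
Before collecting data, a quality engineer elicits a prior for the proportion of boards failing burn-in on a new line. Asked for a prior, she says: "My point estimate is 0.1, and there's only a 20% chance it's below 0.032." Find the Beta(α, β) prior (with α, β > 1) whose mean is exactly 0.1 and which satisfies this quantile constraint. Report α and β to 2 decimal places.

α ≈ 1.30, β ≈ 11.74

With mean 0.1 fixed, write α = 0.1s, β = 0.9s where s = α+β.
Need P(θ < 0.032) = 0.2 under Beta(0.1s, 0.9s). Normal approximation: (q−m)/√(m(1−m)/s) ≈ z_{0.2} = -0.842, so s ≈ 0.1·0.9·(-0.842)²/(0.032−0.1)² = 13.8.
At s = 13.8: P(θ<0.032) ≈ 0.189. Adjusting to match 0.2 gives s ≈ 13.04.
So α = 0.1·13.04 ≈ 1.30, β = 0.9·13.04 ≈ 11.74.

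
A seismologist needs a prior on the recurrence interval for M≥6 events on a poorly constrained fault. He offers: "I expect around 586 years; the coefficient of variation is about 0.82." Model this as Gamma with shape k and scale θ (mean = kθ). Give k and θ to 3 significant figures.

For Gamma(k, scale θ): mean = kθ, variance = kθ², so CV = 1/√k.
CV = 0.82, hence k = 1/CV² = 1.49.
Then θ = mean/k = 586/1.49 = 394.

k ≈ 1.49, θ ≈ 394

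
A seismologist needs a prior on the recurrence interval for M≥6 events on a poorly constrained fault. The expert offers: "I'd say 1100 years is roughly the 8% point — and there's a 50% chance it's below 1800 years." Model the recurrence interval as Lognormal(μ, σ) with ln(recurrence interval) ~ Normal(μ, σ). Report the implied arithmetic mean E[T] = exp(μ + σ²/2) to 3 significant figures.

E[T] ≈ 1910 years

If T ~ Lognormal(μ,σ) then ln T ~ Normal(μ,σ), so the p-quantile of ln T is μ + z_p·σ.
ln(1100) = 7.003 and ln(1800) = 7.496; z_{0.08} = -1.405, z_{0.5} = 0.
σ = (7.496 − 7.003)/(0 − (-1.405)) = 0.350.
μ = 7.003 − (-1.405)·0.350 = 7.496.
E[T] = exp(μ + σ²/2) = exp(7.496 + 0.0614) = 1910 years.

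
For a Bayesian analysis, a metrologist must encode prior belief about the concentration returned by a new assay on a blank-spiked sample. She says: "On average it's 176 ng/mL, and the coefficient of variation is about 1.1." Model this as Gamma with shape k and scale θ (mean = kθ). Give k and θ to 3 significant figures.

k ≈ 0.826, θ ≈ 213

For Gamma(k, scale θ): mean = kθ, variance = kθ², so CV = 1/√k.
CV = 1.1, hence k = 1/CV² = 0.826.
Then θ = mean/k = 176/0.826 = 213.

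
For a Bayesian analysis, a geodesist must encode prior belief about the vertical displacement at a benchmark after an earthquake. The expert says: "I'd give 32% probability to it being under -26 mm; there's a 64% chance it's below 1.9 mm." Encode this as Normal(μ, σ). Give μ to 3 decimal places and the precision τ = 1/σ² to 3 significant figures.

μ = -10.205, τ = 0.000877

For Normal(μ,σ), the p-quantile is μ + z_p·σ. Here z_{0.32} = -0.4677, z_{0.64} = 0.3585.
So -26 = μ − 0.4677σ and 1.9 = μ + 0.3585σ.
Subtracting: σ = (1.9 − -26)/(0.3585 − (-0.4677)) = 33.771.
Then μ = -26 − (-0.4677)·33.771 = -10.205.
Precision τ = 1/σ² = 1/33.77² = 0.000877.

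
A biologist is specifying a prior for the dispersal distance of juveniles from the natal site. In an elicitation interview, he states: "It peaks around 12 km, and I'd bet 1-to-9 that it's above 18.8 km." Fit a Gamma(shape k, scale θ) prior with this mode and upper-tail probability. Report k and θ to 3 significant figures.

k ≈ 10.3, θ ≈ 1.29

Gamma(k,θ) with k>1 has mode (k−1)θ, so θ = 12/(k−1).
Need P(X < 18.8) = 0.9 with θ tied to k this way. Start at k = 2, θ = 12: P(X<18.8) ≈ 0.464.
Too low — raise k to concentrate. Iterating converges to k ≈ 10.3.
Then θ = 12/(10.3−1) ≈ 1.29.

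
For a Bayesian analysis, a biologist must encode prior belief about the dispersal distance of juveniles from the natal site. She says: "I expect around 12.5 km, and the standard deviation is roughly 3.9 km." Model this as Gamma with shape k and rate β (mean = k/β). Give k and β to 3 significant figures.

k ≈ 10.3, β ≈ 0.822

For Gamma(k, rate β): mean = k/β, variance = k/β², so CV = 1/√k.
CV = SD/mean = 3.9/12.5 = 0.312, hence k = 1/CV² = 10.3.
Then β = k/mean = 10.3/12.5 = 0.822.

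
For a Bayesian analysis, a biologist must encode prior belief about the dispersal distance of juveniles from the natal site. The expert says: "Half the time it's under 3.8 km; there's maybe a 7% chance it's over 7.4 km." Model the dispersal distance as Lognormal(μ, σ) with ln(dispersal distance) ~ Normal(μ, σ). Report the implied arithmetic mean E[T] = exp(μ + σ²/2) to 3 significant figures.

E[T] ≈ 4.21 km

If T ~ Lognormal(μ,σ) then ln T ~ Normal(μ,σ), so the p-quantile of ln T is μ + z_p·σ.
ln(3.8) = 1.335 and ln(7.4) = 2.001; z_{0.5} = 0, z_{0.93} = 1.476.
σ = (2.001 − 1.335)/(1.476 − (0)) = 0.452.
μ = 1.335 − (0)·0.452 = 1.335.
E[T] = exp(μ + σ²/2) = exp(1.335 + 0.1020) = 4.21 km.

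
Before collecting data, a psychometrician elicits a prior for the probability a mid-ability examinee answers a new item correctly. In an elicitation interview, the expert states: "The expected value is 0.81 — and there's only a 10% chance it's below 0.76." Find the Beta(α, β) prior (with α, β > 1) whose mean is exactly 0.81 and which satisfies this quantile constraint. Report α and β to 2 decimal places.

α ≈ 85.37, β ≈ 20.02

With mean 0.81 fixed, write α = 0.81s, β = 0.19s where s = α+β.
Need P(θ < 0.76) = 0.1 under Beta(0.81s, 0.19s). Normal approximation: (q−m)/√(m(1−m)/s) ≈ z_{0.1} = -1.28, so s ≈ 0.81·0.19·(-1.28)²/(0.76−0.81)² = 101.1.
At s = 101.1: P(θ<0.76) ≈ 0.104. Adjusting to match 0.1 gives s ≈ 105.39.
So α = 0.81·105.39 ≈ 85.37, β = 0.19·105.39 ≈ 20.02.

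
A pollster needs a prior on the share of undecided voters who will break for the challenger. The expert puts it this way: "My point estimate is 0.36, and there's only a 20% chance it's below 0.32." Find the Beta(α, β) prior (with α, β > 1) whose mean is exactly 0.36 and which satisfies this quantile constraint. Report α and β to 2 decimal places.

α ≈ 37.21, β ≈ 66.15

With mean 0.36 fixed, write α = 0.36s, β = 0.64s where s = α+β.
Need P(θ < 0.32) = 0.2 under Beta(0.36s, 0.64s). Normal approximation: (q−m)/√(m(1−m)/s) ≈ z_{0.2} = -0.842, so s ≈ 0.36·0.64·(-0.842)²/(0.32−0.36)² = 102.0.
At s = 102.0: P(θ<0.32) ≈ 0.202. Adjusting to match 0.2 gives s ≈ 103.36.
So α = 0.36·103.36 ≈ 37.21, β = 0.64·103.36 ≈ 66.15.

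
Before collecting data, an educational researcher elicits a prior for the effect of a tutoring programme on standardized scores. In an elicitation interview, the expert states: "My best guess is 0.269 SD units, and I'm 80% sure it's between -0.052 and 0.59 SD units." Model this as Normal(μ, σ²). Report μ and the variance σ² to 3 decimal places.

μ = 0.269, σ² = 0.063

A symmetric 80% interval runs μ ± z·σ with z = 1.282.
Half-width = 0.321, so σ = 0.321/1.282 = 0.2505 and σ² = 0.063.
μ is the stated best guess, 0.269.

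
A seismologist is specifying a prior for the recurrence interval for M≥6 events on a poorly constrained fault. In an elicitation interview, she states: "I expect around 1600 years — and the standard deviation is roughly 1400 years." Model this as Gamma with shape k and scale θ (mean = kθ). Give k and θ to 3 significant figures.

k ≈ 1.31, θ ≈ 1220

For Gamma(k, scale θ): mean = kθ, variance = kθ², so CV = 1/√k.
CV = SD/mean = 1400/1600 = 0.875, hence k = 1/CV² = 1.31.
Then θ = mean/k = 1600/1.31 = 1220.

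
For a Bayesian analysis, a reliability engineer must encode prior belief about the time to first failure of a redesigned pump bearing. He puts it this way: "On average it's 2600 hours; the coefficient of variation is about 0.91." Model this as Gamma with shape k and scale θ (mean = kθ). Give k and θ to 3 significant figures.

For Gamma(k, scale θ): mean = kθ, variance = kθ², so CV = 1/√k.
CV = 0.91, hence k = 1/CV² = 1.21.
Then θ = mean/k = 2600/1.21 = 2150.

k ≈ 1.21, θ ≈ 2150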